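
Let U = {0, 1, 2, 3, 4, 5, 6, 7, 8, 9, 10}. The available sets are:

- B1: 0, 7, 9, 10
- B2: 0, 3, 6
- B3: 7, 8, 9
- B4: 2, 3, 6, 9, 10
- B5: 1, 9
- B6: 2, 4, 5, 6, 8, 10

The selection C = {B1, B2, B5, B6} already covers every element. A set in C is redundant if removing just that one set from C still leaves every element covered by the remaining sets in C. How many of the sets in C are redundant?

0

Drop B1: 7 uncovered — not redundant.
Drop B2: 3 uncovered — not redundant.
Drop B5: 1 uncovered — not redundant.
Drop B6: 2, 4, 5, 8 uncovered — not redundant.
None of the sets in C is redundant.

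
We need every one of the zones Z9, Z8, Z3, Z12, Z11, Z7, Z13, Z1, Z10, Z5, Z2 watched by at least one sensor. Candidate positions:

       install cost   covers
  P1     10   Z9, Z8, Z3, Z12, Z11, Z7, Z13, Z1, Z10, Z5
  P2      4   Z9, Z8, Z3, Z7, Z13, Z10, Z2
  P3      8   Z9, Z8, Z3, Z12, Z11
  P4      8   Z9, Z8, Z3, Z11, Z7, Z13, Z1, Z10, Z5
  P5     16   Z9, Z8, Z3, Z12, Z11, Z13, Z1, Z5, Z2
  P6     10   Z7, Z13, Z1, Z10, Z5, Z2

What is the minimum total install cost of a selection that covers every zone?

P1, P2 cover every zone at install cost 10 + 4 = 14.
Any cover uses at least 2 sensor positions; among all covering selections none totals below 14.

14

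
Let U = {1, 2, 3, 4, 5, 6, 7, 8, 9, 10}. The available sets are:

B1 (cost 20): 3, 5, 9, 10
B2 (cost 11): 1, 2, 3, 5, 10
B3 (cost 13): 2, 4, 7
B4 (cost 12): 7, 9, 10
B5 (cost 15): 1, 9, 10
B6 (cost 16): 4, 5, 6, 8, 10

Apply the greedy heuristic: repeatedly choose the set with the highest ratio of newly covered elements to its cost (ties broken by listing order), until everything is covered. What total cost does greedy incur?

39

Pick 1: B2 adds 5 new (1, 2, 3, 5, 10) at cost 11 (ratio 5/11).
Pick 2: B6 adds 3 new (4, 6, 8) at cost 16 (ratio 3/16).
Pick 3: B4 adds 2 new (7, 9) at cost 12 (ratio 2/12).
Greedy total cost: 11 + 16 + 12 = 39.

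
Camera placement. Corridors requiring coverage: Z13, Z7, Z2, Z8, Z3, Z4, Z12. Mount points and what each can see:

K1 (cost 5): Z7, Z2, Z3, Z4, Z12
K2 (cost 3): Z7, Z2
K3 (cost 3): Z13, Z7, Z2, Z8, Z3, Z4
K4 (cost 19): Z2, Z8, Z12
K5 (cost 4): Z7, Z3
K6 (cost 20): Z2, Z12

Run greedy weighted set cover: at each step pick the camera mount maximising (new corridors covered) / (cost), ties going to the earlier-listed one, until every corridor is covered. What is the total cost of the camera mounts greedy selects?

Pick 1: K3 adds 6 new (Z13, Z7, Z2, Z8, Z3, Z4) at cost 3 (ratio 6/3).
Pick 2: K1 adds 1 new (Z12) at cost 5 (ratio 1/5).
Greedy total cost: 3 + 5 = 8.

8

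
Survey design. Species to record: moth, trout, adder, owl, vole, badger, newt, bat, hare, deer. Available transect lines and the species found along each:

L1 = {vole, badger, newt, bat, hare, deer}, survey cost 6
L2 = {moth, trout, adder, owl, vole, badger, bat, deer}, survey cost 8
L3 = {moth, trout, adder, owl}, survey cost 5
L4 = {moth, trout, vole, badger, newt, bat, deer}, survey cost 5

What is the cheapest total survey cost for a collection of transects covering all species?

11

L1, L3 cover every species at survey cost 6 + 5 = 11.
Any cover uses at least 2 transects; among all covering selections none totals below 11.
Greedy by coverage-per-survey cost would pick L4, L3, L1 for 16 — worse than the optimum 11.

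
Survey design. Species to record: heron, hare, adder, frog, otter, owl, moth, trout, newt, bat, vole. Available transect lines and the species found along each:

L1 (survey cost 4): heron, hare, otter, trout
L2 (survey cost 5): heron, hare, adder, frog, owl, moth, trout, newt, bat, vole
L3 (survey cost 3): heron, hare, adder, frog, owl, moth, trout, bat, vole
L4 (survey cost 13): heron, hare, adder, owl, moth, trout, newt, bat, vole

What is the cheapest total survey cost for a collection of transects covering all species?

L1, L2 cover every species at survey cost 4 + 5 = 9.
Any cover uses at least 2 transects; among all covering selections none totals below 9.

9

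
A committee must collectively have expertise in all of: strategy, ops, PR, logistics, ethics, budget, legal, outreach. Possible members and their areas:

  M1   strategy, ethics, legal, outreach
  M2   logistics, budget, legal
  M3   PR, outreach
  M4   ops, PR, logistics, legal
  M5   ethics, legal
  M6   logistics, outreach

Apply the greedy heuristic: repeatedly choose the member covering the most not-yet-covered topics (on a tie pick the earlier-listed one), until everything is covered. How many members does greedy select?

Pick 1: M1 covers 4 new topics (strategy, ethics, legal, outreach).
Pick 2: M4 covers 3 new topics (ops, PR, logistics).
Pick 3: M2 covers 1 new topics (budget).
Greedy uses 3 members.

3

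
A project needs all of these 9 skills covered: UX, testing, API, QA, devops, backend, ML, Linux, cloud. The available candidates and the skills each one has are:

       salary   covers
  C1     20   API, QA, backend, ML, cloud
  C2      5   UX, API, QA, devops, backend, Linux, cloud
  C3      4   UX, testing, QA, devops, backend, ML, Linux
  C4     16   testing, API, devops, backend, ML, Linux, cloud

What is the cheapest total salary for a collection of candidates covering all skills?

9

C2, C3 cover every skill at salary 5 + 4 = 9.
Any cover uses at least 2 candidates; among all covering selections none totals below 9.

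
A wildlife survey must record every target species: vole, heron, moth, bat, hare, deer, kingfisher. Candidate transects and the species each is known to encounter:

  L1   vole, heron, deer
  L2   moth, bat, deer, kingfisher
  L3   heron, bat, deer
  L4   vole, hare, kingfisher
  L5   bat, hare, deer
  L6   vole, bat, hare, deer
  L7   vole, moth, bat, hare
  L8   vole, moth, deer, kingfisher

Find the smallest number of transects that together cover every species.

3

L1, L2, L4 together cover {vole, heron, moth, bat, hare, deer, kingfisher} — every species.
No 2 of the 8 transects cover everything (all 28 pairs fall short), so 3 is minimum.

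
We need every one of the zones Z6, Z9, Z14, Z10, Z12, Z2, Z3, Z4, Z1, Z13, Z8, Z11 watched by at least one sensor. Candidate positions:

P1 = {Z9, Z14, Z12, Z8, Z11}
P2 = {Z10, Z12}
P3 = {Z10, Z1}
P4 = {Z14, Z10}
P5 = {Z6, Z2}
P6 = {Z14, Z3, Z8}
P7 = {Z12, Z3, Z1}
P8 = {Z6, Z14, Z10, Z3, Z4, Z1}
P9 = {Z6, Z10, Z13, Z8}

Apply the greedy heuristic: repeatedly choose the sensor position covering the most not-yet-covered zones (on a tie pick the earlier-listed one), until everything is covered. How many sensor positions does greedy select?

Pick 1: P8 covers 6 new zones (Z6, Z14, Z10, Z3, Z4, Z1).
Pick 2: P1 covers 4 new zones (Z9, Z12, Z8, Z11).
Pick 3: P5 covers 1 new zones (Z2).
Pick 4: P9 covers 1 new zones (Z13).
Greedy uses 4 sensor positions.

4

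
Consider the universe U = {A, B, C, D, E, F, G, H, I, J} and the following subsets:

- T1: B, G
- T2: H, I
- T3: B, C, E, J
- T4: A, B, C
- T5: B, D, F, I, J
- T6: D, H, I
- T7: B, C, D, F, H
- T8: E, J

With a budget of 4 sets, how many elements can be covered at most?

9

Choosing T1, T2, T3, T5 covers {B, C, D, E, F, G, H, I, J} — 9 elements.
No choice of 4 sets does better; here A is left uncovered.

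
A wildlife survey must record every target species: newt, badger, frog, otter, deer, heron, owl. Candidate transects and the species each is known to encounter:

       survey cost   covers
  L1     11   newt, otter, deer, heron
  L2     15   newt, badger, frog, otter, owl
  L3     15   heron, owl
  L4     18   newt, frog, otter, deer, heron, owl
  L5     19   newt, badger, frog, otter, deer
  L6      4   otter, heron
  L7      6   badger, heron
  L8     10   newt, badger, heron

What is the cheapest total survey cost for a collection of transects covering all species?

24

L4, L7 cover every species at survey cost 18 + 6 = 24.
Any cover uses at least 2 transects; among all covering selections none totals below 24.
Greedy by coverage-per-survey cost would pick L6, L2, L1 for 30 — worse than the optimum 24.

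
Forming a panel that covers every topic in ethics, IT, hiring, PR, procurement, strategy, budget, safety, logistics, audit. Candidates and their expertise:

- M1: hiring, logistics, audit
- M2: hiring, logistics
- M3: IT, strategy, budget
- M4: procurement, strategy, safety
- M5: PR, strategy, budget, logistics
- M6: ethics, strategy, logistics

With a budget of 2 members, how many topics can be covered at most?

6

Choosing M1, M3 covers {IT, hiring, strategy, budget, logistics, audit} — 6 topics.
No choice of 2 members does better; here ethics, PR, procurement, safety are left uncovered.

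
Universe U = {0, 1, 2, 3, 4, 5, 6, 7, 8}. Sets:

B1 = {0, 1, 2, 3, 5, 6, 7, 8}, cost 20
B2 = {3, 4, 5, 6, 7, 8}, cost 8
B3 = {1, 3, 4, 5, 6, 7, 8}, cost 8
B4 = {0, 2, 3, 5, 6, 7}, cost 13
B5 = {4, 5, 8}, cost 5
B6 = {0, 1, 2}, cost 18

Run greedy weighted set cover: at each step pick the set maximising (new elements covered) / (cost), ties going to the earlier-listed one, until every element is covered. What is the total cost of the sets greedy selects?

21

Pick 1: B3 adds 7 new (1, 3, 4, 5, 6, 7, 8) at cost 8 (ratio 7/8).
Pick 2: B4 adds 2 new (0, 2) at cost 13 (ratio 2/13).
Greedy total cost: 8 + 13 = 21.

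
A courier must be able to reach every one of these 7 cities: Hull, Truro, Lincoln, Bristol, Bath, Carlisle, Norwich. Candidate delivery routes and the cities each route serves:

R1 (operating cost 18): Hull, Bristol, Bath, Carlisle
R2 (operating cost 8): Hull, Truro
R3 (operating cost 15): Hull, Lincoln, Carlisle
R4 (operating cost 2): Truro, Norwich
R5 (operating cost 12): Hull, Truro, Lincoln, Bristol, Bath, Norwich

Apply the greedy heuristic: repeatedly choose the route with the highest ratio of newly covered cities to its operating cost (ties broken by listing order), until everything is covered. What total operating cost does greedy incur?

Pick 1: R4 adds 2 new (Truro, Norwich) at operating cost 2 (ratio 2/2).
Pick 2: R5 adds 4 new (Hull, Lincoln, Bristol, Bath) at operating cost 12 (ratio 4/12).
Pick 3: R3 adds 1 new (Carlisle) at operating cost 15 (ratio 1/15).
Greedy total operating cost: 2 + 12 + 15 = 29. (The true optimum is 27, so greedy overshoots here.)

29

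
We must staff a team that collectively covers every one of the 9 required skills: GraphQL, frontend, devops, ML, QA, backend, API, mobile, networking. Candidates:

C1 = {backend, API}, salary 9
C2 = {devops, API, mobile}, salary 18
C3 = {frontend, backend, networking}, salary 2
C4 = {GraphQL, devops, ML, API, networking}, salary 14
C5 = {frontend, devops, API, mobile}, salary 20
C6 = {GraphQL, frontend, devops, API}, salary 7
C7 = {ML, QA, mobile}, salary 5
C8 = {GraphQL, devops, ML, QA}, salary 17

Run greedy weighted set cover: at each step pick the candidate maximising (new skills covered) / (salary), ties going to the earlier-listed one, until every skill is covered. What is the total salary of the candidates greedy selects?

Pick 1: C3 adds 3 new (frontend, backend, networking) at salary 2 (ratio 3/2).
Pick 2: C7 adds 3 new (ML, QA, mobile) at salary 5 (ratio 3/5).
Pick 3: C6 adds 3 new (GraphQL, devops, API) at salary 7 (ratio 3/7).
Greedy total salary: 2 + 5 + 7 = 14.

14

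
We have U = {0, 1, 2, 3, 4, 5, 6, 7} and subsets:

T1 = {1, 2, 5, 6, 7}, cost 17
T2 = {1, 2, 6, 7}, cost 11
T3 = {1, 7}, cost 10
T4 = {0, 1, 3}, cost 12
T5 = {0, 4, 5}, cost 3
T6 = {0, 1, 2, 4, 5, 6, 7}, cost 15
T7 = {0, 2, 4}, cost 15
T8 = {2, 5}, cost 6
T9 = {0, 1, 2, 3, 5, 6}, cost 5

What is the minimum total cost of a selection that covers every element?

18

T3, T5, T9 cover every element at cost 10 + 3 + 5 = 18.
Any cover uses at least 2 sets; among all covering selections none totals below 18.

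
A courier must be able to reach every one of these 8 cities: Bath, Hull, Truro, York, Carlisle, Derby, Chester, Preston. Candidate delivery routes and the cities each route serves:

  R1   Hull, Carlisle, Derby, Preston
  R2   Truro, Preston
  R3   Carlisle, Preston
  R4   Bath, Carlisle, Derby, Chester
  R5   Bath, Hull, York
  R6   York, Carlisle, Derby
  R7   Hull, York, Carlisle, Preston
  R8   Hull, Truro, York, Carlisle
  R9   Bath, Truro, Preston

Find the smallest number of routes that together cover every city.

R1, R4, R8 together cover {Bath, Hull, Truro, York, Carlisle, Derby, Chester, Preston} — every city.
No 2 of the 9 routes cover everything (all 36 pairs fall short), so 3 is minimum.

3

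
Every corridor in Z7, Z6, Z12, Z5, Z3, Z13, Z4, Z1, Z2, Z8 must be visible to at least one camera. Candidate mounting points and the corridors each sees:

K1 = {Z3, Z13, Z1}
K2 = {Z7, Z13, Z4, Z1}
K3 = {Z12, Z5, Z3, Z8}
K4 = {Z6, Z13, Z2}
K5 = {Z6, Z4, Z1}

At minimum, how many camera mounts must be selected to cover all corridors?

K2, K3, K4 together cover {Z7, Z6, Z12, Z5, Z3, Z13, Z4, Z1, Z2, Z8} — every corridor.
No 2 of the 5 camera mounts cover everything (all 10 pairs fall short), so 3 is minimum.

3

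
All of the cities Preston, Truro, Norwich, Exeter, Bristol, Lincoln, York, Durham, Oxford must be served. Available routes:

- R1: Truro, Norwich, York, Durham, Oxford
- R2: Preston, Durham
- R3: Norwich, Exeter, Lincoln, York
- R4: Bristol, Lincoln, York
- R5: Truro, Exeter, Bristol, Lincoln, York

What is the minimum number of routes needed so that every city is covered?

R1, R2, R5 together cover {Preston, Truro, Norwich, Exeter, Bristol, Lincoln, York, Durham, Oxford} — every city.
No 2 of the 5 routes cover everything (all 10 pairs fall short), so 3 is minimum.

3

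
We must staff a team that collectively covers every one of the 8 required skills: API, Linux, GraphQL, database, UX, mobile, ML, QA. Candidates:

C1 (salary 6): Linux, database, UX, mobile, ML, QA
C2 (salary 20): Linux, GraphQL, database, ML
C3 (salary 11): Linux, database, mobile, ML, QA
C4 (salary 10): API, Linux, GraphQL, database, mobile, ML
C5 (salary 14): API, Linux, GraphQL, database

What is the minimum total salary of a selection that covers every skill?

16

C1, C4 cover every skill at salary 6 + 10 = 16.
Any cover uses at least 2 candidates; among all covering selections none totals below 16.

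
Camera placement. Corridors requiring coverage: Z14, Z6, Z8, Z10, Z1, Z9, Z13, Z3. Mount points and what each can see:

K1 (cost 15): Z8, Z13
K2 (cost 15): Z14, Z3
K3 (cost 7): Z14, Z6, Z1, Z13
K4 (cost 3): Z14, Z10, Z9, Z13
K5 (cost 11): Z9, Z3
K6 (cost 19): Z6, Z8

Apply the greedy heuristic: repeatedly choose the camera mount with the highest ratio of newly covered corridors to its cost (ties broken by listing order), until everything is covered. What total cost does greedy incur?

36

Pick 1: K4 adds 4 new (Z14, Z10, Z9, Z13) at cost 3 (ratio 4/3).
Pick 2: K3 adds 2 new (Z6, Z1) at cost 7 (ratio 2/7).
Pick 3: K5 adds 1 new (Z3) at cost 11 (ratio 1/11).
Pick 4: K1 adds 1 new (Z8) at cost 15 (ratio 1/15).
Greedy total cost: 3 + 7 + 11 + 15 = 36.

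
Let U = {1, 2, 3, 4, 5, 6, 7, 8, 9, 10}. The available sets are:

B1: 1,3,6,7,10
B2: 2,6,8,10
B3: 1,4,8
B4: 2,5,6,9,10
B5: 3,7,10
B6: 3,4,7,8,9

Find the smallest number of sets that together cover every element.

B1, B3, B4 together cover {1, 2, 3, 4, 5, 6, 7, 8, 9, 10} — every element.
No 2 of the 6 sets cover everything (all 15 pairs fall short), so 3 is minimum.

3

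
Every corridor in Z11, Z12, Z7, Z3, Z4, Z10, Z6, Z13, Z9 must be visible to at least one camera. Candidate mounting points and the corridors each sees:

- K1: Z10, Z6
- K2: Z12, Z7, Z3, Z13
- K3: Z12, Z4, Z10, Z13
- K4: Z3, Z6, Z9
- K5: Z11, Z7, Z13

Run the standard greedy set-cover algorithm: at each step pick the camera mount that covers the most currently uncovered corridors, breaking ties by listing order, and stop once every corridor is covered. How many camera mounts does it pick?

Pick 1: K2 covers 4 new corridors (Z12, Z7, Z3, Z13).
Pick 2: K1 covers 2 new corridors (Z10, Z6).
Pick 3: K3 covers 1 new corridors (Z4).
Pick 4: K4 covers 1 new corridors (Z9).
Pick 5: K5 covers 1 new corridors (Z11).
Greedy uses 5 camera mounts. (The true minimum is 3.)

5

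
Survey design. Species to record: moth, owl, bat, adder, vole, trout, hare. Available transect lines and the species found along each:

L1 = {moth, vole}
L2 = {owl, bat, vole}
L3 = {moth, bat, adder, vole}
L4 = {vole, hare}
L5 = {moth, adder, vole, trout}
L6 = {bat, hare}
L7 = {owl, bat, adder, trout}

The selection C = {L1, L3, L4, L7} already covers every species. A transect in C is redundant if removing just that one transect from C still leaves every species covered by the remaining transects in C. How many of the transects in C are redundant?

Drop L1: the rest still cover every species — redundant.
Drop L3: the rest still cover every species — redundant.
Drop L4: hare uncovered — not redundant.
Drop L7: owl, trout uncovered — not redundant.
2 redundant: L1, L3.

2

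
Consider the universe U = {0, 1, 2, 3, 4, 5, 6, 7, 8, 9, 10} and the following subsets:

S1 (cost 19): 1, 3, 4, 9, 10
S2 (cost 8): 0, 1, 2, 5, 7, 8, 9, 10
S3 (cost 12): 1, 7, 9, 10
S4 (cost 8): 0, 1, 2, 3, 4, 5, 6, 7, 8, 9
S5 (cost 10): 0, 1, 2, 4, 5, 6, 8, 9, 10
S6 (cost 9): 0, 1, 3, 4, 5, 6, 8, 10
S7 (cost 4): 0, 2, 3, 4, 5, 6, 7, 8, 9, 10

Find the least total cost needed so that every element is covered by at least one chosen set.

S2, S7 cover every element at cost 8 + 4 = 12.
Any cover uses at least 2 sets; among all covering selections none totals below 12.

12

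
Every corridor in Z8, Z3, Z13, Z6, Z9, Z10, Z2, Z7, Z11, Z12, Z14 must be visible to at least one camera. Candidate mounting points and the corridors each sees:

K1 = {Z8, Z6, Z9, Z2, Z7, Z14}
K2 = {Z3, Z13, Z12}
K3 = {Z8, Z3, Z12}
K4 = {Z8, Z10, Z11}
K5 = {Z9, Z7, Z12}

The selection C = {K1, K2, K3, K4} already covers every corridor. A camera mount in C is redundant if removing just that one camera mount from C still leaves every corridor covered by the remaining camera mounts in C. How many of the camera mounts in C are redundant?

1

Drop K1: Z6, Z9, Z2, Z7, … uncovered — not redundant.
Drop K2: Z13 uncovered — not redundant.
Drop K3: the rest still cover every corridor — redundant.
Drop K4: Z10, Z11 uncovered — not redundant.
1 redundant: K3.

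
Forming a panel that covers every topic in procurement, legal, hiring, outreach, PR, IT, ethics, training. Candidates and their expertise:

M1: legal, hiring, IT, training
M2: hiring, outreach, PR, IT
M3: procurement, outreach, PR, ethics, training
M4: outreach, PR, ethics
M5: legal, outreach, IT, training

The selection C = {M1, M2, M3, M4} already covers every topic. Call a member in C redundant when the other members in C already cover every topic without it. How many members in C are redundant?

Drop M1: legal uncovered — not redundant.
Drop M2: the rest still cover every topic — redundant.
Drop M3: procurement uncovered — not redundant.
Drop M4: the rest still cover every topic — redundant.
2 redundant: M2, M4.

2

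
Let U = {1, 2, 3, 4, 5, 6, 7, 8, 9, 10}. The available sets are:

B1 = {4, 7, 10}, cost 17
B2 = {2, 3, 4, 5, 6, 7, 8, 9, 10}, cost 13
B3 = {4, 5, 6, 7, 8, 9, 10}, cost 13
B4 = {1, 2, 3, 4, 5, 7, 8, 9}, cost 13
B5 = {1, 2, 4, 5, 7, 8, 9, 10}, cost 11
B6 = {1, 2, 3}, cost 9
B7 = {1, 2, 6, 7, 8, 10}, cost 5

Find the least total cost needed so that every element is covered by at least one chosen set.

18

B2, B7 cover every element at cost 13 + 5 = 18.
Any cover uses at least 2 sets; among all covering selections none totals below 18.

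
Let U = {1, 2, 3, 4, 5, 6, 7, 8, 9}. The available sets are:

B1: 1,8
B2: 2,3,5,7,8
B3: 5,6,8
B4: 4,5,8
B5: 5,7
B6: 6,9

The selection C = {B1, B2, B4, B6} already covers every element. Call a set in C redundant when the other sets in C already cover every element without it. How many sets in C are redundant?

Drop B1: 1 uncovered — not redundant.
Drop B2: 2, 3, 7 uncovered — not redundant.
Drop B4: 4 uncovered — not redundant.
Drop B6: 6, 9 uncovered — not redundant.
None of the sets in C is redundant.

0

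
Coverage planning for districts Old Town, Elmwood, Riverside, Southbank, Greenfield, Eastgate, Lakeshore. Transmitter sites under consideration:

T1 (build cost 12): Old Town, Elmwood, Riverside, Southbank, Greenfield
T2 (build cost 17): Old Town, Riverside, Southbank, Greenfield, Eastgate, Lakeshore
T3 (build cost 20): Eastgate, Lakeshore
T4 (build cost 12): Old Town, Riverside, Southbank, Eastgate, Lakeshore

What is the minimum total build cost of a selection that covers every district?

T1, T4 cover every district at build cost 12 + 12 = 24.
Any cover uses at least 2 transmitter sites; among all covering selections none totals below 24.

24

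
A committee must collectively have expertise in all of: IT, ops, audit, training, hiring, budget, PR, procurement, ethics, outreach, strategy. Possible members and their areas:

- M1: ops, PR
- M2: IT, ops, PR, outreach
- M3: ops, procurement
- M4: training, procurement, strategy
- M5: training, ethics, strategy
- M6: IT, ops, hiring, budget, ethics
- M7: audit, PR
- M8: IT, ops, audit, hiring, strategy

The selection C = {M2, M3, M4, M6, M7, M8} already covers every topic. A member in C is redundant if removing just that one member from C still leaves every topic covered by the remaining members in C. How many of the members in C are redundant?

Drop M2: outreach uncovered — not redundant.
Drop M3: the rest still cover every topic — redundant.
Drop M4: training uncovered — not redundant.
Drop M6: budget, ethics uncovered — not redundant.
Drop M7: the rest still cover every topic — redundant.
Drop M8: the rest still cover every topic — redundant.
3 redundant: M3, M7, M8.

3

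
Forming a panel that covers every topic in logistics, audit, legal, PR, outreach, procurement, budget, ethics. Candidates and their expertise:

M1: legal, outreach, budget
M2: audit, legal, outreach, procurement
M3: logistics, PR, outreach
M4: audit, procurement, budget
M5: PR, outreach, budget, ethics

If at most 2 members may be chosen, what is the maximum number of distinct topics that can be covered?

7

Choosing M2, M5 covers {audit, legal, PR, outreach, procurement, budget, ethics} — 7 topics.
No choice of 2 members does better; here logistics is left uncovered.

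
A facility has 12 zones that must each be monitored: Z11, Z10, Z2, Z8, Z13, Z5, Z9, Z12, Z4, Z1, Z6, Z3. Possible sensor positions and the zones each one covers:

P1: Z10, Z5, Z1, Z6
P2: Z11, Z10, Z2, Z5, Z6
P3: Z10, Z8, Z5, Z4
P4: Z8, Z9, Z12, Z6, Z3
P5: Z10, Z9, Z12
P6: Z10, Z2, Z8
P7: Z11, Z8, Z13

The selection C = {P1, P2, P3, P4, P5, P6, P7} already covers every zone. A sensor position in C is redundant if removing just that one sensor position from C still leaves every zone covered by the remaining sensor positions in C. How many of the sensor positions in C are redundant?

3

Drop P1: Z1 uncovered — not redundant.
Drop P2: the rest still cover every zone — redundant.
Drop P3: Z4 uncovered — not redundant.
Drop P4: Z3 uncovered — not redundant.
Drop P5: the rest still cover every zone — redundant.
Drop P6: the rest still cover every zone — redundant.
Drop P7: Z13 uncovered — not redundant.
3 redundant: P2, P5, P6.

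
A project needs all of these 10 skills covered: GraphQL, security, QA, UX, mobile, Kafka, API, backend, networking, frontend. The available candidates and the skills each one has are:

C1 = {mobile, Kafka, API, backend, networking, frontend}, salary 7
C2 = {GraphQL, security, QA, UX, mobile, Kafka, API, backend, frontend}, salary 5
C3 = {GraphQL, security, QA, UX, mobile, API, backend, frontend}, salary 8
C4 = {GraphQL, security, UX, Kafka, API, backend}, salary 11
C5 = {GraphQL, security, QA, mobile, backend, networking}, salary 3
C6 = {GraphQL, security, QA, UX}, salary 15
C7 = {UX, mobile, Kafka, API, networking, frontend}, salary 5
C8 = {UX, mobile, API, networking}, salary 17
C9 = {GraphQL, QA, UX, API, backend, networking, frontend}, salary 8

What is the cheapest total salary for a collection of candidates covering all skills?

C2, C5 cover every skill at salary 5 + 3 = 8.
Any cover uses at least 2 candidates; among all covering selections none totals below 8.

8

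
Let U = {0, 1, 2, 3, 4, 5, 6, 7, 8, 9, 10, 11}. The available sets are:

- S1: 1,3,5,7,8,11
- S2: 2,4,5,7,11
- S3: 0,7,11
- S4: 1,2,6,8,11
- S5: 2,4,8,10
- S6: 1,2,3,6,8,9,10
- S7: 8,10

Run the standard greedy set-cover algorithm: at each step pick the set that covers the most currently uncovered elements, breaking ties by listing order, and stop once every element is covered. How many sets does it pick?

3

Pick 1: S6 covers 7 new elements (1, 2, 3, 6, 8, 9, 10).
Pick 2: S2 covers 4 new elements (4, 5, 7, 11).
Pick 3: S3 covers 1 new elements (0).
Greedy uses 3 sets.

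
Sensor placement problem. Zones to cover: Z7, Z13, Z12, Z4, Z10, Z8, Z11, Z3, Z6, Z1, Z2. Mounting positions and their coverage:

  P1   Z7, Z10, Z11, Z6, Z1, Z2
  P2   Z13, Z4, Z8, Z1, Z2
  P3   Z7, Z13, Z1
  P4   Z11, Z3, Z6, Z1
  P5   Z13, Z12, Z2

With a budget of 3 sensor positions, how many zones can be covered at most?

Choosing P1, P2, P4 covers {Z7, Z13, Z4, Z10, Z8, Z11, Z3, Z6, Z1, Z2} — 10 zones.
No choice of 3 sensor positions does better; here Z12 is left uncovered.

10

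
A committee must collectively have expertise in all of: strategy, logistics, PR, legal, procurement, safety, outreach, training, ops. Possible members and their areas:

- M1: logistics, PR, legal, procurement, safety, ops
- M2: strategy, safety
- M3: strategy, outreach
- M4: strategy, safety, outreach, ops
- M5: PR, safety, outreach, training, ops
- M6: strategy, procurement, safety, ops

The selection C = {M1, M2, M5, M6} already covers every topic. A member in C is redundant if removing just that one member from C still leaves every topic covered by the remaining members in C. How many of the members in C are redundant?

2

Drop M1: logistics, legal uncovered — not redundant.
Drop M2: the rest still cover every topic — redundant.
Drop M5: outreach, training uncovered — not redundant.
Drop M6: the rest still cover every topic — redundant.
2 redundant: M2, M6.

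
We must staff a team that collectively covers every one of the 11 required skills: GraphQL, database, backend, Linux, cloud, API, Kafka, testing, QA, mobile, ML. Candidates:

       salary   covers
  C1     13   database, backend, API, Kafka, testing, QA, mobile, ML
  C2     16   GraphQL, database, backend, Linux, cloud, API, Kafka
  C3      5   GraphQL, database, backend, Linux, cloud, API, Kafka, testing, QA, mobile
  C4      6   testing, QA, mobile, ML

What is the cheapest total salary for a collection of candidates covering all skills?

11

C3, C4 cover every skill at salary 5 + 6 = 11.
Any cover uses at least 2 candidates; among all covering selections none totals below 11.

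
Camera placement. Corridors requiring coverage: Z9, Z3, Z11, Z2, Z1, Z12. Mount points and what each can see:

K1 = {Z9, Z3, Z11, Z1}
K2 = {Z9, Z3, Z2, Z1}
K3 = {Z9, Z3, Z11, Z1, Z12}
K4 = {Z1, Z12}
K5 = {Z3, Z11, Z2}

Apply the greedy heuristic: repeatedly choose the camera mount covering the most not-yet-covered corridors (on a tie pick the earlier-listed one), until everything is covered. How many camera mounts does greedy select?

2

Pick 1: K3 covers 5 new corridors (Z9, Z3, Z11, Z1, Z12).
Pick 2: K2 covers 1 new corridors (Z2).
Greedy uses 2 camera mounts.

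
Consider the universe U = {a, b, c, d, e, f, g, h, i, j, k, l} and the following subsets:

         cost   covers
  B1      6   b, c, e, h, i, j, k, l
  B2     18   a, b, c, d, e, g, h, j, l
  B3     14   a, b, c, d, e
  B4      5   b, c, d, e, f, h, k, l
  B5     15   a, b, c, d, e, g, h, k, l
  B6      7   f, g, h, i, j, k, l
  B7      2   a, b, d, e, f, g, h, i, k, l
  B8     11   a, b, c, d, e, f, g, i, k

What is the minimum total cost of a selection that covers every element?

B1, B7 cover every element at cost 6 + 2 = 8.
Any cover uses at least 2 sets; among all covering selections none totals below 8.

8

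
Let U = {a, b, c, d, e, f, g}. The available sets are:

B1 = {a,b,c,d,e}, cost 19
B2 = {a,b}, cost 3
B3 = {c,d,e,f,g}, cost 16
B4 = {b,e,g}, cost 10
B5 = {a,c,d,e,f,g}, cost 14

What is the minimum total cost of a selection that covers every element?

17

B2, B5 cover every element at cost 3 + 14 = 17.
Any cover uses at least 2 sets; among all covering selections none totals below 17.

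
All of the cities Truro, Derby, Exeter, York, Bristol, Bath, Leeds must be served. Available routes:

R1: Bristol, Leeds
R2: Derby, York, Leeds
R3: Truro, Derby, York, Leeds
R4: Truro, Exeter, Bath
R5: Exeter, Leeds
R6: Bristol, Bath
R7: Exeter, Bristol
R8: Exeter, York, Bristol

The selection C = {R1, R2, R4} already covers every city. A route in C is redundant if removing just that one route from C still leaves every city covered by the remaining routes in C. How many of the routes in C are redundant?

0

Drop R1: Bristol uncovered — not redundant.
Drop R2: Derby, York uncovered — not redundant.
Drop R4: Truro, Exeter, Bath uncovered — not redundant.
None of the routes in C is redundant.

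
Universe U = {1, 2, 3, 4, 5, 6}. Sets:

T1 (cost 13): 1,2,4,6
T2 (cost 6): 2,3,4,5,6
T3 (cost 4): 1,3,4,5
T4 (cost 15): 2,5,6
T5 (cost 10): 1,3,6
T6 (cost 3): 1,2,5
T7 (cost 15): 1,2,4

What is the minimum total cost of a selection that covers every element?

T2, T6 cover every element at cost 6 + 3 = 9.
Any cover uses at least 2 sets; among all covering selections none totals below 9.
Greedy by coverage-per-cost would pick T3, T2 for 10 — worse than the optimum 9.

9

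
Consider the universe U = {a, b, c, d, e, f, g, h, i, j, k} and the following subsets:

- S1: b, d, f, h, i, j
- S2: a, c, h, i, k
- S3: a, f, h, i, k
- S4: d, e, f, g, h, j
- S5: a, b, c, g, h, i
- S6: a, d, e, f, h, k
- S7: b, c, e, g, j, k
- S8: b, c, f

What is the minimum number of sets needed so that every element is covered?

3

S1, S2, S4 together cover {a, b, c, d, e, f, g, h, i, j, k} — every element.
No 2 of the 8 sets cover everything (all 28 pairs fall short), so 3 is minimum.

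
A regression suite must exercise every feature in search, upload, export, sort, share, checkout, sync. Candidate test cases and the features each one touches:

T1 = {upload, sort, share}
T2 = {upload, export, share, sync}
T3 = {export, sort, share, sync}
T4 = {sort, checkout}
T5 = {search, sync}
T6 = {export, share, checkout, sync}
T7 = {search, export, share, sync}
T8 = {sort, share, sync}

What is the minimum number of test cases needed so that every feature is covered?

T1, T4, T7 together cover {search, upload, export, sort, share, checkout, sync} — every feature.
No 2 of the 8 test cases cover everything (all 28 pairs fall short), so 3 is minimum.

3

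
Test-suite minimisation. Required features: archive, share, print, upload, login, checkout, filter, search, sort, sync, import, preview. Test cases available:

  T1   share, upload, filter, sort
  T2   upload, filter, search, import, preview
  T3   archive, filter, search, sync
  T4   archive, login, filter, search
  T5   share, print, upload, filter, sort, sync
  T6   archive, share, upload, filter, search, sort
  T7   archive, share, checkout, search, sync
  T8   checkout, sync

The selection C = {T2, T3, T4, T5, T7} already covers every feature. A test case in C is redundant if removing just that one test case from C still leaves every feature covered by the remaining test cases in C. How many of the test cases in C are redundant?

Drop T2: import, preview uncovered — not redundant.
Drop T3: the rest still cover every feature — redundant.
Drop T4: login uncovered — not redundant.
Drop T5: print, sort uncovered — not redundant.
Drop T7: checkout uncovered — not redundant.
1 redundant: T3.

1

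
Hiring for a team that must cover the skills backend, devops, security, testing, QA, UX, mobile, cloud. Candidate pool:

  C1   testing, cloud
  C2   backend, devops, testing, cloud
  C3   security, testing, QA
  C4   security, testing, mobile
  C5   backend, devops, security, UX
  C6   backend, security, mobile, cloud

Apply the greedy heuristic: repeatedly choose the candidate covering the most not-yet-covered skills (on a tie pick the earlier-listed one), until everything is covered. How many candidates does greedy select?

4

Pick 1: C2 covers 4 new skills (backend, devops, testing, cloud).
Pick 2: C3 covers 2 new skills (security, QA).
Pick 3: C4 covers 1 new skills (mobile).
Pick 4: C5 covers 1 new skills (UX).
Greedy uses 4 candidates. (The true minimum is 3.)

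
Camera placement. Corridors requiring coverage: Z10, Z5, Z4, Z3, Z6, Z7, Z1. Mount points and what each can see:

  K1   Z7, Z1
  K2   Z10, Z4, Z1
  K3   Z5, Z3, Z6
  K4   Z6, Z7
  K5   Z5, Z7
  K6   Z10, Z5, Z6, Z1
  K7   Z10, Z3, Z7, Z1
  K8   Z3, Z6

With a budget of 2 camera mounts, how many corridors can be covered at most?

6

Choosing K2, K3 covers {Z10, Z5, Z4, Z3, Z6, Z1} — 6 corridors.
No choice of 2 camera mounts does better; here Z7 is left uncovered.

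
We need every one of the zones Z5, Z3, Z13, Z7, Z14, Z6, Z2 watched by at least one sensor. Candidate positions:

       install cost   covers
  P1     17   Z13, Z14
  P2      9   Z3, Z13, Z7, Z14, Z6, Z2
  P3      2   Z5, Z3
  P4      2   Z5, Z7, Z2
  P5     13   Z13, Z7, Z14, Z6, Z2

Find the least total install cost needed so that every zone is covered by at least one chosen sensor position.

P2, P3 cover every zone at install cost 9 + 2 = 11.
Any cover uses at least 2 sensor positions; among all covering selections none totals below 11.

11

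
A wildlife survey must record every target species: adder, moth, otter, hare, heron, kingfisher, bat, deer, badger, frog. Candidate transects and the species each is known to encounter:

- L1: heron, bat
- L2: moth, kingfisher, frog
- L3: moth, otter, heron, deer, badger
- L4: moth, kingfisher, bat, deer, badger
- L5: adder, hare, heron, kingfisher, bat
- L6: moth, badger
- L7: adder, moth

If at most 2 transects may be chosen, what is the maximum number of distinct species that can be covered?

9

Choosing L3, L5 covers {adder, moth, otter, hare, heron, kingfisher, bat, deer, badger} — 9 species.
No choice of 2 transects does better; here frog is left uncovered.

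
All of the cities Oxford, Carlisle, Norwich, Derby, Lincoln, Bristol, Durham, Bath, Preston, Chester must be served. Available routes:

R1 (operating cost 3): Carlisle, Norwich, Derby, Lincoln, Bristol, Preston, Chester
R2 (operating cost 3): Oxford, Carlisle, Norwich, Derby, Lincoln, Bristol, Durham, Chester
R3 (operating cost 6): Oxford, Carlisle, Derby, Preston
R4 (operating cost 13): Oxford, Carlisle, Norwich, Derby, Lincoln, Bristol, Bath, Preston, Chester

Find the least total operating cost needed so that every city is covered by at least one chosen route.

R2, R4 cover every city at operating cost 3 + 13 = 16.
Any cover uses at least 2 routes; among all covering selections none totals below 16.
Greedy by coverage-per-operating cost would pick R2, R1, R4 for 19 — worse than the optimum 16.

16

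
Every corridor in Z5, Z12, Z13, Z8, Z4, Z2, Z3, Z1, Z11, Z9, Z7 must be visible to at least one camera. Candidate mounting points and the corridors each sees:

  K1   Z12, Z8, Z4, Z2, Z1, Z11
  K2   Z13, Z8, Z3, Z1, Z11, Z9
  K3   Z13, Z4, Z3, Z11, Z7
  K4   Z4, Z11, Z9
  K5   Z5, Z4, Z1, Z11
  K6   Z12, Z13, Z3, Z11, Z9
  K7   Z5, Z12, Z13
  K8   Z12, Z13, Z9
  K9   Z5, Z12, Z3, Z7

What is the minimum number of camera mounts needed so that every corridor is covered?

K1, K2, K9 together cover {Z5, Z12, Z13, Z8, Z4, Z2, Z3, Z1, Z11, Z9, Z7} — every corridor.
No 2 of the 9 camera mounts cover everything (all 36 pairs fall short), so 3 is minimum.

3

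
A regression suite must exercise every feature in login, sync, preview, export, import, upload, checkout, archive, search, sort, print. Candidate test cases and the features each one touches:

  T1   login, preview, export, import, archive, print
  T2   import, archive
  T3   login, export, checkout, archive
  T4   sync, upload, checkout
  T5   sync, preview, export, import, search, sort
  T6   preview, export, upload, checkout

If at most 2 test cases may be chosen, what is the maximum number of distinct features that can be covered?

9

Choosing T1, T4 covers {login, sync, preview, export, import, upload, checkout, archive, print} — 9 features.
No choice of 2 test cases does better; here search, sort are left uncovered.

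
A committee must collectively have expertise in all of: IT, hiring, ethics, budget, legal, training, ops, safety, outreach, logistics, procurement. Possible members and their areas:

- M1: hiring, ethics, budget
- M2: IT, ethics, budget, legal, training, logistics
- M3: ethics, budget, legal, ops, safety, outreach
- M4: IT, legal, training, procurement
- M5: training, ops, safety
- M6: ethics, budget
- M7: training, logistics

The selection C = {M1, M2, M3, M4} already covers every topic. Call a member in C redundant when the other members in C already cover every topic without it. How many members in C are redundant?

0

Drop M1: hiring uncovered — not redundant.
Drop M2: logistics uncovered — not redundant.
Drop M3: ops, safety, outreach uncovered — not redundant.
Drop M4: procurement uncovered — not redundant.
None of the members in C is redundant.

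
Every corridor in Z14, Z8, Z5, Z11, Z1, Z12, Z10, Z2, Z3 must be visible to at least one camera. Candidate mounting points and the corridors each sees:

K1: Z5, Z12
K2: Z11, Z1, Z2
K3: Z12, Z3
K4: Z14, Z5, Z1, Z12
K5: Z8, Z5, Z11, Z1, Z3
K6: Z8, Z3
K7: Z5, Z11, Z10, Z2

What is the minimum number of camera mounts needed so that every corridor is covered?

K4, K5, K7 together cover {Z14, Z8, Z5, Z11, Z1, Z12, Z10, Z2, Z3} — every corridor.
No 2 of the 7 camera mounts cover everything (all 21 pairs fall short), so 3 is minimum.

3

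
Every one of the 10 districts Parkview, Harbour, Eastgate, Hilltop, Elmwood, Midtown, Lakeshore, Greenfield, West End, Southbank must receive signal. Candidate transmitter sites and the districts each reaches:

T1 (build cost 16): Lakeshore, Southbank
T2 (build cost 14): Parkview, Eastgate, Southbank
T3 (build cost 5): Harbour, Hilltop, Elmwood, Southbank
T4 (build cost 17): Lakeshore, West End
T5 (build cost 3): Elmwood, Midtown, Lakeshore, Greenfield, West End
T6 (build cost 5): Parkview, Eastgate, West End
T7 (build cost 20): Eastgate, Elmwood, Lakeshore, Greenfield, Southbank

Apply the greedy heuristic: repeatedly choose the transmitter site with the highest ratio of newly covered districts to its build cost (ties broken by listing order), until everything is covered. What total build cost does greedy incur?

Pick 1: T5 adds 5 new (Elmwood, Midtown, Lakeshore, Greenfield, West End) at build cost 3 (ratio 5/3).
Pick 2: T3 adds 3 new (Harbour, Hilltop, Southbank) at build cost 5 (ratio 3/5).
Pick 3: T6 adds 2 new (Parkview, Eastgate) at build cost 5 (ratio 2/5).
Greedy total build cost: 3 + 5 + 5 = 13.

13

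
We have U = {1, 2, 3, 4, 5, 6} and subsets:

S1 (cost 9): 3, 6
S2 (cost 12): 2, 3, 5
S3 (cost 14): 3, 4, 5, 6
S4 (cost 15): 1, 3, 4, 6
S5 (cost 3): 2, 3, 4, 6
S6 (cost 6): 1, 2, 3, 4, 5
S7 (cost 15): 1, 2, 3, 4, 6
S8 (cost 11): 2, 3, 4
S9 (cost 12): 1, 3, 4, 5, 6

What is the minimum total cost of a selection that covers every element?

9

S5, S6 cover every element at cost 3 + 6 = 9.
Any cover uses at least 2 sets; among all covering selections none totals below 9.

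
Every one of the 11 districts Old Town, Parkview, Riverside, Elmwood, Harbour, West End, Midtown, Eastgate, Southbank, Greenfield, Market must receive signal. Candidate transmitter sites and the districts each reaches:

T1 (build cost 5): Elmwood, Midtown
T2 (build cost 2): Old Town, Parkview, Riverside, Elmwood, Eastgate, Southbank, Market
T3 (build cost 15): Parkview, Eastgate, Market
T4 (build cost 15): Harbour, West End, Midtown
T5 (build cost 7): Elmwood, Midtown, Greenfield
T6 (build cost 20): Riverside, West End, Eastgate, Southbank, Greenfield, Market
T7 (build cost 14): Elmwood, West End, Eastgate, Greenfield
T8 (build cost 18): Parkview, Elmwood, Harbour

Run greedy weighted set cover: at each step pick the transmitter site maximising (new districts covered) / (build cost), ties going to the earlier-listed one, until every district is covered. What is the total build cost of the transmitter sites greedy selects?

Pick 1: T2 adds 7 new (Old Town, Parkview, Riverside, Elmwood, Eastgate, Southbank, Market) at build cost 2 (ratio 7/2).
Pick 2: T5 adds 2 new (Midtown, Greenfield) at build cost 7 (ratio 2/7).
Pick 3: T4 adds 2 new (Harbour, West End) at build cost 15 (ratio 2/15).
Greedy total build cost: 2 + 7 + 15 = 24.

24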